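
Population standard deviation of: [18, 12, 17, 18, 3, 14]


Mean = 82/6 = 41/3
  (18-41/3)²=169/9
  (12-41/3)²=25/9
  (17-41/3)²=100/9
  (18-41/3)²=169/9
  (3-41/3)²=1024/9
  (14-41/3)²=1/9
Σ(x-μ)² = 496/3
σ² = (496/3)/6 = 248/9

σ = √(248/9) ≈ 5.2493


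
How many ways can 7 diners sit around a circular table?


Circular arrangements of 7 distinct objects: fix one position to break rotational symmetry.
(n-1)! = 6! = 720

720


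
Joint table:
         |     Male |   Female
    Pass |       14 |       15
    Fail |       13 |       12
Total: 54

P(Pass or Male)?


P(Pass∨Male) = P(Pass) + P(Male) - P(Pass∧Male)
= (29 + 27 - 14)/54 = 42/54 = 7/9

P = 7/9 ≈ 77.78%


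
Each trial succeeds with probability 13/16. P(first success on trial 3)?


Geometric: P(X=3) = (1-p)^(k-1)×p = (3/16)^2×13/16 = 117/4096

P(X=3) = 117/4096 ≈ 2.86%


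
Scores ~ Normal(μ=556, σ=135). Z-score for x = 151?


z = (x - μ)/σ = (151 - 556)/135 = -3.0

z = -3.0


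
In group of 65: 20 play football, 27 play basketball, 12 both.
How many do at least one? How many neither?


|A∪B| = 20+27-12 = 35
Neither = 65-35 = 30

At least one: 35; Neither: 30


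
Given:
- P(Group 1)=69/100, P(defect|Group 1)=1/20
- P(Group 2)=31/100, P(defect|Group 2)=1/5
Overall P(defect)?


P(B) = Σ P(B|Aᵢ)×P(Aᵢ)
  1/20×69/100 = 69/2000
  1/5×31/100 = 31/500
Sum = 193/2000

P(defect) = 193/2000 ≈ 9.65%


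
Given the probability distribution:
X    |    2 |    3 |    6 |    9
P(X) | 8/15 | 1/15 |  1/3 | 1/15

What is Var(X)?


E[X] = 58/15
E[X²] = 302/15
Var(X) = E[X²] - (E[X])² = 302/15 - 3364/225 = 1166/225

Var(X) = 1166/225 ≈ 5.1822


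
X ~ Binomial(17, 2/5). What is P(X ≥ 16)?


P(X ≥ 16) = Σ P(X=i) for i=16..17
P(X=16) = 3342336/762939453125
P(X=17) = 131072/762939453125
Sum = 3473408/762939453125

P(X ≥ 16) = 3473408/762939453125 ≈ 0.00%


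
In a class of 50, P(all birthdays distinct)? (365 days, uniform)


P(all different) = Π(365-i)/365 for i=0..49
= (365/365)×(364/365)×...×(316/365)
= 0.029626

P ≈ 0.0296 ≈ 2.96%


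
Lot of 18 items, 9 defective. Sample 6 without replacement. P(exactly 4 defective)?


Hypergeometric: C(9,4)×C(9,2)/C(18,6)
= 126×36/18564 = 54/221

P(X=4) = 54/221 ≈ 24.43%


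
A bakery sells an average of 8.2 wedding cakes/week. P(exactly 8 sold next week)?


Poisson(λ=8.2): P(X=8) = e^(-λ)×λ^k/k!
= e^(-8.2) × 8.2^8 / 8!
≈ 0.00027465357 × 20441408.5865 / 40320 ≈ 0.139244

P(X=8) ≈ 0.139244 ≈ 13.92%


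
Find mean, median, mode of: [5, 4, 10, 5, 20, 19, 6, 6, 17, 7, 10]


Sorted: [4, 5, 5, 6, 6, 7, 10, 10, 17, 19, 20]
Mean = 109/11
Median = 7
Freq: {5: 2, 4: 1, 10: 2, 20: 1, 19: 1, 6: 2, 17: 1, 7: 1}
Mode: [5, 6, 10]

Mean=109/11, Median=7, Mode=[5, 6, 10]


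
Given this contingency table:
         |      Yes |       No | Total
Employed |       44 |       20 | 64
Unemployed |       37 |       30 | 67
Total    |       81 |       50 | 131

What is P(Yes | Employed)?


P(Yes | Employed) = 44/(44+20) = 44/64 = 11/16

P(Yes|Employed) = 11/16 ≈ 68.75%


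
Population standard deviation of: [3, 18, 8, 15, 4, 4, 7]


Mean = 59/7
  (3-59/7)²=1444/49
  (18-59/7)²=4489/49
  (8-59/7)²=9/49
  (15-59/7)²=2116/49
  (4-59/7)²=961/49
  (4-59/7)²=961/49
  (7-59/7)²=100/49
Σ(x-μ)² = 1440/7
σ² = (1440/7)/7 = 1440/49

σ = √(1440/49) ≈ 5.4210


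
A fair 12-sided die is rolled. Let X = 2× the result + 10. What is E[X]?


E[die] = (1+12)/2 = 13/2
E[X] = 2×13/2 + 10 = 23

E[X] = 23


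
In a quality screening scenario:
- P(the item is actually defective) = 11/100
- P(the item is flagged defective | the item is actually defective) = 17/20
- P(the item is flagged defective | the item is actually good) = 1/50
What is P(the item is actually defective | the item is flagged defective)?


Using Bayes' theorem:
P(A|B) = P(B|A)·P(A) / P(B)

P(the item is flagged defective) = 17/20 × 11/100 + 1/50 × 89/100
= 187/2000 + 89/5000 = 1113/10000

P(the item is actually defective|the item is flagged defective) = (187/2000) / (1113/10000) = 935/1113

P(the item is actually defective|the item is flagged defective) = 935/1113 ≈ 84.01%


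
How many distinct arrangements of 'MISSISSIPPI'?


Letters: 11, freq: {'M': 1, 'I': 4, 'S': 4, 'P': 2}
11!/(1!×4!×4!×2!) = 39916800/1152 = 34650

34650


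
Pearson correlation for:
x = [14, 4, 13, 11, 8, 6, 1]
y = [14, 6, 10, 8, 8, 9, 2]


n=7, Σx=57, Σy=57, Σxy=558, Σx²=603, Σy²=545
r = (7×558 - 57×57)/√((7×603 - 57²)(7×545 - 57²))
= 657/√(972×566) = 657/√550152 ≈ 657/741.7223 ≈ 0.8858

r ≈ 0.8858


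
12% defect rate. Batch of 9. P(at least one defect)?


P(all good) = (22/25)^9 = 1207269217792/3814697265625
P(≥1 defect) = 2607428047833/3814697265625

P = 2607428047833/3814697265625 ≈ 68.35%


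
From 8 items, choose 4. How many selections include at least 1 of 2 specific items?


Complement: C(8,4) - C(6,4) = 70 - 15 = 55

55


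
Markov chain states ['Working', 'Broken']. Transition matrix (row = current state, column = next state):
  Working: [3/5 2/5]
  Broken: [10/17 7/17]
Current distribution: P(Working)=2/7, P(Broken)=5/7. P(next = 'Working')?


P(next=Working) = Σᵢ P(now=i)×P(i→Working)
= 2/7×3/5 + 5/7×10/17
= 6/35 + 50/119 = 352/595

P = 352/595 ≈ 0.5916


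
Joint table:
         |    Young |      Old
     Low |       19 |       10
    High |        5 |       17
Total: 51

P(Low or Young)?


P(Low∨Young) = P(Low) + P(Young) - P(Low∧Young)
= (29 + 24 - 19)/51 = 34/51 = 2/3

P = 2/3 ≈ 66.67%


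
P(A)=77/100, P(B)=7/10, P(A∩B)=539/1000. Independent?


P(A)×P(B) = 539/1000
P(A∩B) = 539/1000
Equal ✓ → Independent

Yes, independent


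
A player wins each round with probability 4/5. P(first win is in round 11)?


Geometric: P(X=11) = (1-p)^(k-1)×p = (1/5)^10×4/5 = 4/48828125

P(X=11) = 4/48828125 ≈ 0.00%


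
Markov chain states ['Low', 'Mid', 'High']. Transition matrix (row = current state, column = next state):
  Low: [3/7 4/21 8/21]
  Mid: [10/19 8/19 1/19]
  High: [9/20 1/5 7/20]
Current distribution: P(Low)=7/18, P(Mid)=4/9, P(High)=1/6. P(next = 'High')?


P(next=High) = Σᵢ P(now=i)×P(i→High)
= 7/18×8/21 + 4/9×1/19 + 1/6×7/20
= 4/27 + 4/171 + 7/120 = 4717/20520

P = 4717/20520 ≈ 0.2299


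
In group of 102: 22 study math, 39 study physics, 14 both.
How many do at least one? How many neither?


|A∪B| = 22+39-14 = 47
Neither = 102-47 = 55

At least one: 47; Neither: 55


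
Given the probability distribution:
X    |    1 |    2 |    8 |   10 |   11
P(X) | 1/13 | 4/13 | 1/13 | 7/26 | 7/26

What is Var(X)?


E[X] = 181/26
E[X²] = 1709/26
Var(X) = E[X²] - (E[X])² = 1709/26 - 32761/676 = 11673/676

Var(X) = 11673/676 ≈ 17.2678


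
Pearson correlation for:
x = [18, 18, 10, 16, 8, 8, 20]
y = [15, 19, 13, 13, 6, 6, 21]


n=7, Σx=98, Σy=93, Σxy=1466, Σx²=1532, Σy²=1437
r = (7×1466 - 98×93)/√((7×1532 - 98²)(7×1437 - 93²))
= 1148/√(1120×1410) = 1148/√1579200 ≈ 1148/1256.6622 ≈ 0.9135

r ≈ 0.9135


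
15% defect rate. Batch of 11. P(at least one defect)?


P(all good) = (17/20)^11 = 34271896307633/204800000000000
P(≥1 defect) = 170528103692367/204800000000000

P = 170528103692367/204800000000000 ≈ 83.27%


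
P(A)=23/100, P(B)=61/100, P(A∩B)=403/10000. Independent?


P(A)×P(B) = 1403/10000
P(A∩B) = 403/10000
Not equal → NOT independent

No, not independent


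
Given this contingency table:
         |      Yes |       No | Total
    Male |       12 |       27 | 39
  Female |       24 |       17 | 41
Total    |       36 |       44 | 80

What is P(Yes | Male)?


P(Yes | Male) = 12/(12+27) = 12/39 = 4/13

P(Yes|Male) = 4/13 ≈ 30.77%


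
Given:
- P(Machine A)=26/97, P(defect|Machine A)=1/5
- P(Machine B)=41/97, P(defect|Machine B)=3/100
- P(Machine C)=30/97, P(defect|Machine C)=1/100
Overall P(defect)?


P(B) = Σ P(B|Aᵢ)×P(Aᵢ)
  1/5×26/97 = 26/485
  3/100×41/97 = 123/9700
  1/100×30/97 = 3/970
Sum = 673/9700

P(defect) = 673/9700 ≈ 6.94%


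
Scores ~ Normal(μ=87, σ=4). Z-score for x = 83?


z = (x - μ)/σ = (83 - 87)/4 = -1.0

z = -1.0


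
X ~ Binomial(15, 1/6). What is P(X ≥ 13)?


P(X ≥ 13) = Σ P(X=i) for i=13..15
P(X=13) = 875/156728328192
P(X=14) = 25/156728328192
P(X=15) = 1/470184984576
Sum = 2701/470184984576

P(X ≥ 13) = 2701/470184984576 ≈ 0.00%


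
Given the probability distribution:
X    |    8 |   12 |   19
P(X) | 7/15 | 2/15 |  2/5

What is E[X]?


E[X] = Σ x·P(X=x)
= (8)×(7/15) + (12)×(2/15) + (19)×(2/5)
= 194/15

E[X] = 194/15


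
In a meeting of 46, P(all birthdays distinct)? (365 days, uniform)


P(all different) = Π(365-i)/365 for i=0..45
= (365/365)×(364/365)×...×(320/365)
= 0.051747

P ≈ 0.0517 ≈ 5.17%


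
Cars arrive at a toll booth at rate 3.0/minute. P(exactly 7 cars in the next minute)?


Poisson(λ=3.0): P(X=7) = e^(-λ)×λ^k/k!
= e^(-3.0) × 3.0^7 / 7!
≈ 0.04978706837 × 2187 / 5040 ≈ 0.021604

P(X=7) ≈ 0.021604 ≈ 2.16%


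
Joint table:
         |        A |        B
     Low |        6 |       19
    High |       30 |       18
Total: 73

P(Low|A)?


P(Low|A) = 6/(6+30) = 6/36 = 1/6

P = 1/6 ≈ 16.67%


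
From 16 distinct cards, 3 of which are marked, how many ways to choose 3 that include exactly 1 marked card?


Choose 1 of the 3 marked cards and 2 of the other 13 cards:
C(3,1)×C(13,2) = 3×78 = 234

234


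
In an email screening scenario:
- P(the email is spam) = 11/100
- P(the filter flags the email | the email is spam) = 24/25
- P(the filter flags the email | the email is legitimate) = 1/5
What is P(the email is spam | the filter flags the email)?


Using Bayes' theorem:
P(A|B) = P(B|A)·P(A) / P(B)

P(the filter flags the email) = 24/25 × 11/100 + 1/5 × 89/100
= 66/625 + 89/500 = 709/2500

P(the email is spam|the filter flags the email) = (66/625) / (709/2500) = 264/709

P(the email is spam|the filter flags the email) = 264/709 ≈ 37.24%


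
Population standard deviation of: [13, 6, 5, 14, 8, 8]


Mean = 54/6 = 9
  (13-9)²=16
  (6-9)²=9
  (5-9)²=16
  (14-9)²=25
  (8-9)²=1
  (8-9)²=1
Σ(x-μ)² = 68
σ² = 68/6 = 34/3

σ = √(34/3) ≈ 3.3665


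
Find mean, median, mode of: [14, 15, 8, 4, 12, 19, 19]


Sorted: [4, 8, 12, 14, 15, 19, 19]
Mean = 91/7 = 13
Median = 14
Freq: {14: 1, 15: 1, 8: 1, 4: 1, 12: 1, 19: 2}
Mode: [19]

Mean=13, Median=14, Mode=19


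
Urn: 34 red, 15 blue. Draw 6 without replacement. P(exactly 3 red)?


Hypergeometric: C(34,3)×C(15,3)/C(49,6)
= 5984×455/13983816 = 4420/22701

P(X=3) = 4420/22701 ≈ 19.47%


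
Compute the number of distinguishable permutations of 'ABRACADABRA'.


Letters: 11, freq: {'A': 5, 'B': 2, 'R': 2, 'C': 1, 'D': 1}
11!/(5!×2!×2!×1!×1!) = 39916800/480 = 83160

83160


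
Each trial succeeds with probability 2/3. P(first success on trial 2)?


Geometric: P(X=2) = (1-p)^(k-1)×p = (1/3)^1×2/3 = 2/9

P(X=2) = 2/9 ≈ 22.22%


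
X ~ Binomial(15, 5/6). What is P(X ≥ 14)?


P(X ≥ 14) = Σ P(X=i) for i=14..15
P(X=14) = 30517578125/156728328192
P(X=15) = 30517578125/470184984576
Sum = 30517578125/117546246144

P(X ≥ 14) = 30517578125/117546246144 ≈ 25.96%


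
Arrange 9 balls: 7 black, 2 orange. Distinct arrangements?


9!/(7!×2!) = 36

36


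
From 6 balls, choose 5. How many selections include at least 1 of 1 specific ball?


Complement: C(6,5) - C(5,5) = 6 - 1 = 5

5


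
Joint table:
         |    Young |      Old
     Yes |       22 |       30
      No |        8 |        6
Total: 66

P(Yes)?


P(Yes) = (22+30)/66 = 52/66 = 26/33

P(Yes) = 26/33 ≈ 78.79%


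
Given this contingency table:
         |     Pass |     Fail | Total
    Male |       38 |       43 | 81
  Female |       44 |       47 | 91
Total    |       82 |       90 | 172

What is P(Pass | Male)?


P(Pass | Male) = 38/(38+43) = 38/81

P(Pass|Male) = 38/81 ≈ 46.91%


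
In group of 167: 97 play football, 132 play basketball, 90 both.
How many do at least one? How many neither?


|A∪B| = 97+132-90 = 139
Neither = 167-139 = 28

At least one: 139; Neither: 28


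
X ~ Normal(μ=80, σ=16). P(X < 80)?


z = (80-80)/16 = 0.0
P(Z < 0.0) = 0.5000

P(X < 80) ≈ 0.5000


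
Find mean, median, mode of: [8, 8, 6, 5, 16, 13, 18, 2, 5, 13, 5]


Sorted: [2, 5, 5, 5, 6, 8, 8, 13, 13, 16, 18]
Mean = 99/11 = 9
Median = 8
Freq: {8: 2, 6: 1, 5: 3, 16: 1, 13: 2, 18: 1, 2: 1}
Mode: [5]

Mean=9, Median=8, Mode=5


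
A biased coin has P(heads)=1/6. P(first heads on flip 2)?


Geometric: P(X=2) = (1-p)^(k-1)×p = (5/6)^1×1/6 = 5/36

P(X=2) = 5/36 ≈ 13.89%


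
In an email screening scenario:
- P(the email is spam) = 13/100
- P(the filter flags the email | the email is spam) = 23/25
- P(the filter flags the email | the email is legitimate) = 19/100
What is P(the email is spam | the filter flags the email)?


Using Bayes' theorem:
P(A|B) = P(B|A)·P(A) / P(B)

P(the filter flags the email) = 23/25 × 13/100 + 19/100 × 87/100
= 299/2500 + 1653/10000 = 2849/10000

P(the email is spam|the filter flags the email) = (299/2500) / (2849/10000) = 1196/2849

P(the email is spam|the filter flags the email) = 1196/2849 ≈ 41.98%


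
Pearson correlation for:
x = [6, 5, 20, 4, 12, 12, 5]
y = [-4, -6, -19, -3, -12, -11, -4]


n=7, Σx=64, Σy=-59, Σxy=-742, Σx²=790, Σy²=703
r = (7×(-742) - 64×(-59))/√((7×790 - 64²)(7×703 - (-59)²))
= -1418/√(1434×1440) = -1418/√2064960 ≈ -1418/1436.9969 ≈ -0.9868

r ≈ -0.9868


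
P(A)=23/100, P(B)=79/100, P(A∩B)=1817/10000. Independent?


P(A)×P(B) = 1817/10000
P(A∩B) = 1817/10000
Equal ✓ → Independent

Yes, independent


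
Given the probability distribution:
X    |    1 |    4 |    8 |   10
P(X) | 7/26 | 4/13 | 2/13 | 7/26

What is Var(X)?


E[X] = 141/26
E[X²] = 1091/26
Var(X) = E[X²] - (E[X])² = 1091/26 - 19881/676 = 8485/676

Var(X) = 8485/676 ≈ 12.5518


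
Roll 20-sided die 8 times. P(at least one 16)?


P(no 16)^8 = (19/20)^8 = 16983563041/25600000000
P(≥1) = 1 - 16983563041/25600000000 = 8616436959/25600000000

P = 8616436959/25600000000 ≈ 33.66%


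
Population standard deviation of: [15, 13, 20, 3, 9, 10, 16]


Mean = 86/7
  (15-86/7)²=361/49
  (13-86/7)²=25/49
  (20-86/7)²=2916/49
  (3-86/7)²=4225/49
  (9-86/7)²=529/49
  (10-86/7)²=256/49
  (16-86/7)²=676/49
Σ(x-μ)² = 1284/7
σ² = (1284/7)/7 = 1284/49

σ = √(1284/49) ≈ 5.1190


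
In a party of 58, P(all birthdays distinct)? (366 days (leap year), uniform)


P(all different) = Π(366-i)/366 for i=0..57
= (366/366)×(365/366)×...×(309/366)
= 0.008451

P ≈ 0.0085 ≈ 0.85%


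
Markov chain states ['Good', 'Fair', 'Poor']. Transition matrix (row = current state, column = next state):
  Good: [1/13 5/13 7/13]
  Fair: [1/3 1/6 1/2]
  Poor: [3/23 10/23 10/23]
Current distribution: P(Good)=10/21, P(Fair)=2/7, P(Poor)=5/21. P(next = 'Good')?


P(next=Good) = Σᵢ P(now=i)×P(i→Good)
= 10/21×1/13 + 2/7×1/3 + 5/21×3/23
= 10/273 + 2/21 + 5/161 = 341/2093

P = 341/2093 ≈ 0.1629


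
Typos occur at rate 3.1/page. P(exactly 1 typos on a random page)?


Poisson(λ=3.1): P(X=1) = e^(-λ)×λ^k/k!
= e^(-3.1) × 3.1^1 / 1!
≈ 0.04504920239 × 3.1 / 1 ≈ 0.139653

P(X=1) ≈ 0.139653 ≈ 13.97%


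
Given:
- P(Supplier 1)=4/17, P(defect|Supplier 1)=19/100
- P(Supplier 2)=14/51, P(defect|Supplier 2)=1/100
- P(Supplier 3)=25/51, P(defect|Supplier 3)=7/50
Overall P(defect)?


P(B) = Σ P(B|Aᵢ)×P(Aᵢ)
  19/100×4/17 = 19/425
  1/100×14/51 = 7/2550
  7/50×25/51 = 7/102
Sum = 148/1275

P(defect) = 148/1275 ≈ 11.61%


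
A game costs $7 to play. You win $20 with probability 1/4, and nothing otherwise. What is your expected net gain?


E[gain] = (20-7)×1/4 + (-7)×3/4
= 13/4 - 21/4 = -2

Expected net gain = $-2 ≈ $-2.00


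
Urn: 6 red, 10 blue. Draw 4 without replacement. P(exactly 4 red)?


Hypergeometric: C(6,4)×C(10,0)/C(16,4)
= 15×1/1820 = 3/364

P(X=4) = 3/364 ≈ 0.82%


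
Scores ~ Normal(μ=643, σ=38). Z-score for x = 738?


z = (x - μ)/σ = (738 - 643)/38 = 2.5

z = 2.5


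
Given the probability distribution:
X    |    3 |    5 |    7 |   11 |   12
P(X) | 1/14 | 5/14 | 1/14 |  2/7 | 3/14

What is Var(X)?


E[X] = 115/14
E[X²] = 157/2
Var(X) = E[X²] - (E[X])² = 157/2 - 13225/196 = 2161/196

Var(X) = 2161/196 ≈ 11.0255


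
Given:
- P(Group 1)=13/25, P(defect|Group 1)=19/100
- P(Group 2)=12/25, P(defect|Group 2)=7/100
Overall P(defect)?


P(B) = Σ P(B|Aᵢ)×P(Aᵢ)
  19/100×13/25 = 247/2500
  7/100×12/25 = 21/625
Sum = 331/2500

P(defect) = 331/2500 ≈ 13.24%


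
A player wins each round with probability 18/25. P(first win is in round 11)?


Geometric: P(X=11) = (1-p)^(k-1)×p = (7/25)^10×18/25 = 5084554482/2384185791015625

P(X=11) = 5084554482/2384185791015625 ≈ 0.00%


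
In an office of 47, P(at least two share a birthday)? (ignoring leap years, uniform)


P(all different) = Π(365-i)/365 for i=0..46
= 0.045226
P(match) = 1 - 0.045226 = 0.954774

P ≈ 0.9548 ≈ 95.48%


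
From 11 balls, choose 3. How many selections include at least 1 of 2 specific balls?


Complement: C(11,3) - C(9,3) = 165 - 84 = 81

81


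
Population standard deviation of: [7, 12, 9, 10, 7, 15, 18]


Mean = 78/7
  (7-78/7)²=841/49
  (12-78/7)²=36/49
  (9-78/7)²=225/49
  (10-78/7)²=64/49
  (7-78/7)²=841/49
  (15-78/7)²=729/49
  (18-78/7)²=2304/49
Σ(x-μ)² = 720/7
σ² = (720/7)/7 = 720/49

σ = √(720/49) ≈ 3.8333


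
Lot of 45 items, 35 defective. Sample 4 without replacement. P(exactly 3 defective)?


Hypergeometric: C(35,3)×C(10,1)/C(45,4)
= 6545×10/148995 = 170/387

P(X=3) = 170/387 ≈ 43.93%


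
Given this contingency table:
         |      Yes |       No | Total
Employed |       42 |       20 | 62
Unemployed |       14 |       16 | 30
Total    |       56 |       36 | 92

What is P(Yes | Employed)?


P(Yes | Employed) = 42/(42+20) = 42/62 = 21/31

P(Yes|Employed) = 21/31 ≈ 67.74%


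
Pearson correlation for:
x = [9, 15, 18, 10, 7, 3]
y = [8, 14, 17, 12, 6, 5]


n=6, Σx=62, Σy=62, Σxy=765, Σx²=788, Σy²=754
r = (6×765 - 62×62)/√((6×788 - 62²)(6×754 - 62²))
= 746/√(884×680) = 746/√601120 ≈ 746/775.3193 ≈ 0.9622

r ≈ 0.9622


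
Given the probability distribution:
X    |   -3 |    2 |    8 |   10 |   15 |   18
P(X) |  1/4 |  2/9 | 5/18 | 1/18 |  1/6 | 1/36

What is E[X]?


E[X] = Σ x·P(X=x)
= (-3)×(1/4) + (2)×(2/9) + (8)×(5/18) + (10)×(1/18) + (15)×(1/6) + (18)×(1/36)
= 197/36

E[X] = 197/36


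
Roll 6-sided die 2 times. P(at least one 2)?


P(no 2)^2 = (5/6)^2 = 25/36
P(≥1) = 1 - 25/36 = 11/36

P = 11/36 ≈ 30.56%


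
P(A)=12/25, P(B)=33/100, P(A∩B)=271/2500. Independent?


P(A)×P(B) = 99/625
P(A∩B) = 271/2500
Not equal → NOT independent

No, not independent


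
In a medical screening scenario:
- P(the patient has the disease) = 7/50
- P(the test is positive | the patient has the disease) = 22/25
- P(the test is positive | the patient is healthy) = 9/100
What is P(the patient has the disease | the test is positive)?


Using Bayes' theorem:
P(A|B) = P(B|A)·P(A) / P(B)

P(the test is positive) = 22/25 × 7/50 + 9/100 × 43/50
= 77/625 + 387/5000 = 1003/5000

P(the patient has the disease|the test is positive) = (77/625) / (1003/5000) = 616/1003

P(the patient has the disease|the test is positive) = 616/1003 ≈ 61.42%


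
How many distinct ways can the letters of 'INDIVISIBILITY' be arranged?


Letters: 14, freq: {'I': 6, 'N': 1, 'D': 1, 'V': 1, 'S': 1, 'B': 1, 'L': 1, 'T': 1, 'Y': 1}
14!/(6!×1!×1!×1!×1!×1!×1!×1!×1!) = 87178291200/720 = 121080960

121080960


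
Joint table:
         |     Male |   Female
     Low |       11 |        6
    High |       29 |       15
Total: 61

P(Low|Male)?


P(Low|Male) = 11/(11+29) = 11/40

P = 11/40 ≈ 27.50%


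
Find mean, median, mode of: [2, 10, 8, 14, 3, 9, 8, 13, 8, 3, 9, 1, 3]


Sorted: [1, 2, 3, 3, 3, 8, 8, 8, 9, 9, 10, 13, 14]
Mean = 91/13 = 7
Median = 8
Freq: {2: 1, 10: 1, 8: 3, 14: 1, 3: 3, 9: 2, 13: 1, 1: 1}
Mode: [3, 8]

Mean=7, Median=8, Mode=[3, 8]


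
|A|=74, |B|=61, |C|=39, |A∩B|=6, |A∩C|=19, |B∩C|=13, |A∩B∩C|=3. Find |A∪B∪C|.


|A∪B∪C| = 74+61+39-6-19-13+3 = 139

|A∪B∪C| = 139


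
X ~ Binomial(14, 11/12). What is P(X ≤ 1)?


P(X ≤ 1) = Σ P(X=i) for i=0..1
P(X=0) = 1/1283918464548864
P(X=1) = 77/641959232274432
Sum = 155/1283918464548864

P(X ≤ 1) = 155/1283918464548864 ≈ 0.00%


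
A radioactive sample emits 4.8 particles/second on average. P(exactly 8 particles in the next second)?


Poisson(λ=4.8): P(X=8) = e^(-λ)×λ^k/k!
= e^(-4.8) × 4.8^8 / 8!
≈ 0.008229747049 × 281792.804291 / 40320 ≈ 0.057517

P(X=8) ≈ 0.057517 ≈ 5.75%


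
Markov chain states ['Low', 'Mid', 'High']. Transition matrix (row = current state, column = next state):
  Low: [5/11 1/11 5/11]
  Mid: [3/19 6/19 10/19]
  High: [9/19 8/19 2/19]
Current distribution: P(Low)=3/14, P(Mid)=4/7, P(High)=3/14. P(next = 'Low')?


P(next=Low) = Σᵢ P(now=i)×P(i→Low)
= 3/14×5/11 + 4/7×3/19 + 3/14×9/19
= 15/154 + 12/133 + 27/266 = 423/1463

P = 423/1463 ≈ 0.2891


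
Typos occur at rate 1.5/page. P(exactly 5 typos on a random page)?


Poisson(λ=1.5): P(X=5) = e^(-λ)×λ^k/k!
= e^(-1.5) × 1.5^5 / 5!
≈ 0.2231301601 × 7.59375 / 120 ≈ 0.014120

P(X=5) ≈ 0.014120 ≈ 1.41%


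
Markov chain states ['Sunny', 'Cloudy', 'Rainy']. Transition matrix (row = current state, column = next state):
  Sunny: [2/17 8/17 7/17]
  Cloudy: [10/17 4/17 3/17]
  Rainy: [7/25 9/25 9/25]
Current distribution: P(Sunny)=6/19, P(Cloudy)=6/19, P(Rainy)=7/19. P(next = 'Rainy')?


P(next=Rainy) = Σᵢ P(now=i)×P(i→Rainy)
= 6/19×7/17 + 6/19×3/17 + 7/19×9/25
= 42/323 + 18/323 + 63/475 = 2571/8075

P = 2571/8075 ≈ 0.3184


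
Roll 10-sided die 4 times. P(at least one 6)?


P(no 6)^4 = (9/10)^4 = 6561/10000
P(≥1) = 1 - 6561/10000 = 3439/10000

P = 3439/10000 ≈ 34.39%


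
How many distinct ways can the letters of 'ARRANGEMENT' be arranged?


Letters: 11, freq: {'A': 2, 'R': 2, 'N': 2, 'G': 1, 'E': 2, 'M': 1, 'T': 1}
11!/(2!×2!×2!×1!×2!×1!×1!) = 39916800/16 = 2494800

2494800


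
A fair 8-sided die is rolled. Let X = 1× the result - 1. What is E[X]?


E[die] = (1+8)/2 = 9/2
E[X] = 1×9/2 - 1 = 7/2

E[X] = 7/2


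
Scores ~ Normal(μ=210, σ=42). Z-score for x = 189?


z = (x - μ)/σ = (189 - 210)/42 = -0.5

z = -0.5


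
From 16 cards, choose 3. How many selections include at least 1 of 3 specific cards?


Complement: C(16,3) - C(13,3) = 560 - 286 = 274

274


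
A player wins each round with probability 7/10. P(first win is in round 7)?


Geometric: P(X=7) = (1-p)^(k-1)×p = (3/10)^6×7/10 = 5103/10000000

P(X=7) = 5103/10000000 ≈ 0.05%


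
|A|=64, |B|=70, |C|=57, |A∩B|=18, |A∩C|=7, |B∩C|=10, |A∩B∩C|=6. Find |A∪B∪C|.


|A∪B∪C| = 64+70+57-18-7-10+6 = 162

|A∪B∪C| = 162


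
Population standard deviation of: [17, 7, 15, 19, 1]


Mean = 59/5
  (17-59/5)²=676/25
  (7-59/5)²=576/25
  (15-59/5)²=256/25
  (19-59/5)²=1296/25
  (1-59/5)²=2916/25
Σ(x-μ)² = 1144/5
σ² = (1144/5)/5 = 1144/25

σ = √(1144/25) ≈ 6.7646


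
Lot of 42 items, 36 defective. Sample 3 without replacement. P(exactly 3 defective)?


Hypergeometric: C(36,3)×C(6,0)/C(42,3)
= 7140×1/11480 = 51/82

P(X=3) = 51/82 ≈ 62.20%


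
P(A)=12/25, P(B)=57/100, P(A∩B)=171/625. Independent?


P(A)×P(B) = 171/625
P(A∩B) = 171/625
Equal ✓ → Independent

Yes, independent


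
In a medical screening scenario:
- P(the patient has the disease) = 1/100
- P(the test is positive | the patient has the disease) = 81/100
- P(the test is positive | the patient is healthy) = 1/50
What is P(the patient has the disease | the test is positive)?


Using Bayes' theorem:
P(A|B) = P(B|A)·P(A) / P(B)

P(the test is positive) = 81/100 × 1/100 + 1/50 × 99/100
= 81/10000 + 99/5000 = 279/10000

P(the patient has the disease|the test is positive) = (81/10000) / (279/10000) = 9/31

P(the patient has the disease|the test is positive) = 9/31 ≈ 29.03%


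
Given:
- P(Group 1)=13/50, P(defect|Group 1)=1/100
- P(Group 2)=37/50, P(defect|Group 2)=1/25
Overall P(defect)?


P(B) = Σ P(B|Aᵢ)×P(Aᵢ)
  1/100×13/50 = 13/5000
  1/25×37/50 = 37/1250
Sum = 161/5000

P(defect) = 161/5000 ≈ 3.22%


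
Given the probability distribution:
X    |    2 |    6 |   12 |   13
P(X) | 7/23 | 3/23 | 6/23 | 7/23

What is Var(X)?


E[X] = 195/23
E[X²] = 2183/23
Var(X) = E[X²] - (E[X])² = 2183/23 - 38025/529 = 12184/529

Var(X) = 12184/529 ≈ 23.0321


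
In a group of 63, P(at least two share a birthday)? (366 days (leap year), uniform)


P(all different) = Π(366-i)/366 for i=0..62
= 0.003452
P(match) = 1 - 0.003452 = 0.996548

P ≈ 0.9965 ≈ 99.65%


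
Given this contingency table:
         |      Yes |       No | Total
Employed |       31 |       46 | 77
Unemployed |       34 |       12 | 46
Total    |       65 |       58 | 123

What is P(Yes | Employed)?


P(Yes | Employed) = 31/(31+46) = 31/77

P(Yes|Employed) = 31/77 ≈ 40.26%


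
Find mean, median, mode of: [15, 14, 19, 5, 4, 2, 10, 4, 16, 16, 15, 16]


Sorted: [2, 4, 4, 5, 10, 14, 15, 15, 16, 16, 16, 19]
Mean = 136/12 = 34/3
Median = 29/2
Freq: {15: 2, 14: 1, 19: 1, 5: 1, 4: 2, 2: 1, 10: 1, 16: 3}
Mode: [16]

Mean=34/3, Median=29/2, Mode=16


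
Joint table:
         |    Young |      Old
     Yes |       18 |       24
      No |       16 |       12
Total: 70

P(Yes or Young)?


P(Yes∨Young) = P(Yes) + P(Young) - P(Yes∧Young)
= (42 + 34 - 18)/70 = 58/70 = 29/35

P = 29/35 ≈ 82.86%


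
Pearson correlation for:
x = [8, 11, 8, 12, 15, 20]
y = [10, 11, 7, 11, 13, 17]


n=6, Σx=74, Σy=69, Σxy=924, Σx²=1018, Σy²=849
r = (6×924 - 74×69)/√((6×1018 - 74²)(6×849 - 69²))
= 438/√(632×333) = 438/√210456 ≈ 438/458.7548 ≈ 0.9548

r ≈ 0.9548


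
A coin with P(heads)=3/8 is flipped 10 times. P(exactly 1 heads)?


Binomial: P(X=1) = C(10,1)×p^1×(1-p)^9
= 10 × 3/8 × 1953125/134217728 = 29296875/536870912

P(X=1) = 29296875/536870912 ≈ 5.46%


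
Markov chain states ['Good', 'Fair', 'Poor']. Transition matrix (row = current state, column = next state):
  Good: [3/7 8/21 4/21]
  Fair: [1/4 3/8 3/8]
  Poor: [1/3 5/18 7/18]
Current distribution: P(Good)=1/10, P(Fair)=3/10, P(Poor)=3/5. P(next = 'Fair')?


P(next=Fair) = Σᵢ P(now=i)×P(i→Fair)
= 1/10×8/21 + 3/10×3/8 + 3/5×5/18
= 4/105 + 9/80 + 1/6 = 533/1680

P = 533/1680 ≈ 0.3173


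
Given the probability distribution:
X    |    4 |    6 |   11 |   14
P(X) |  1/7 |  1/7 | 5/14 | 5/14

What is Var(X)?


E[X] = 145/14
E[X²] = 1689/14
Var(X) = E[X²] - (E[X])² = 1689/14 - 21025/196 = 2621/196

Var(X) = 2621/196 ≈ 13.3724


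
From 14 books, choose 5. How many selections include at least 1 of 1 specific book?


Complement: C(14,5) - C(13,5) = 2002 - 1287 = 715

715


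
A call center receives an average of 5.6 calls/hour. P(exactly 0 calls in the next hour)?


Poisson(λ=5.6): P(X=0) = e^(-λ)×λ^k/k!
= e^(-5.6) × 5.6^0 / 0!
≈ 0.003697863716 × 1 / 1 ≈ 0.003698

P(X=0) ≈ 0.003698 ≈ 0.37%


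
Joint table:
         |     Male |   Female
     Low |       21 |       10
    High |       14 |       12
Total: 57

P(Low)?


P(Low) = (21+10)/57 = 31/57

P(Low) = 31/57 ≈ 54.39%


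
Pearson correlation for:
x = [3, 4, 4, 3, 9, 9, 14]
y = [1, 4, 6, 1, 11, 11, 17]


n=7, Σx=46, Σy=51, Σxy=482, Σx²=408, Σy²=585
r = (7×482 - 46×51)/√((7×408 - 46²)(7×585 - 51²))
= 1028/√(740×1494) = 1028/√1105560 ≈ 1028/1051.4561 ≈ 0.9777

r ≈ 0.9777


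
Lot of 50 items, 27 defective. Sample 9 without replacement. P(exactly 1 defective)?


Hypergeometric: C(27,1)×C(23,8)/C(50,9)
= 27×490314/2505433700 = 26163/4951450

P(X=1) = 26163/4951450 ≈ 0.53%


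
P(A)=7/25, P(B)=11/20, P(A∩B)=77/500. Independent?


P(A)×P(B) = 77/500
P(A∩B) = 77/500
Equal ✓ → Independent

Yes, independent


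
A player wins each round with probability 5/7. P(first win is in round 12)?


Geometric: P(X=12) = (1-p)^(k-1)×p = (2/7)^11×5/7 = 10240/13841287201

P(X=12) = 10240/13841287201 ≈ 0.00%


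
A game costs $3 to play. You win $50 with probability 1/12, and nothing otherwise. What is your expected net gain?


E[gain] = (50-3)×1/12 + (-3)×11/12
= 47/12 - 11/4 = 7/6

Expected net gain = $7/6 ≈ $1.17


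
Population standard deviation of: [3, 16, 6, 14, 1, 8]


Mean = 48/6 = 8
  (3-8)²=25
  (16-8)²=64
  (6-8)²=4
  (14-8)²=36
  (1-8)²=49
  (8-8)²=0
Σ(x-μ)² = 178
σ² = 178/6 = 89/3

σ = √(89/3) ≈ 5.4467


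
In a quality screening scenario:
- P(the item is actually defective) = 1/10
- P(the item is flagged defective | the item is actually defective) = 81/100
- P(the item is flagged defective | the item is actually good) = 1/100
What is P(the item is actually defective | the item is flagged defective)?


Using Bayes' theorem:
P(A|B) = P(B|A)·P(A) / P(B)

P(the item is flagged defective) = 81/100 × 1/10 + 1/100 × 9/10
= 81/1000 + 9/1000 = 9/100

P(the item is actually defective|the item is flagged defective) = (81/1000) / (9/100) = 9/10

P(the item is actually defective|the item is flagged defective) = 9/10 ≈ 90.00%


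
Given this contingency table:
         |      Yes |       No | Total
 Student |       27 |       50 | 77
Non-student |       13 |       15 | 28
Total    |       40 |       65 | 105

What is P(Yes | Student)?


P(Yes | Student) = 27/(27+50) = 27/77

P(Yes|Student) = 27/77 ≈ 35.06%


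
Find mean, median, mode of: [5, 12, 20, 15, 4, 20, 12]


Sorted: [4, 5, 12, 12, 15, 20, 20]
Mean = 88/7
Median = 12
Freq: {5: 1, 12: 2, 20: 2, 15: 1, 4: 1}
Mode: [12, 20]

Mean=88/7, Median=12, Mode=[12, 20]


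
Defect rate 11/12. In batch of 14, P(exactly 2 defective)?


Binomial: P(X=2) = C(14,2)×p^2×(1-p)^12
= 91 × 121/144 × 1/8916100448256 = 11011/1283918464548864

P(X=2) = 11011/1283918464548864 ≈ 0.00%


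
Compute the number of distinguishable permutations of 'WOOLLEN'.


Letters: 7, freq: {'W': 1, 'O': 2, 'L': 2, 'E': 1, 'N': 1}
7!/(1!×2!×2!×1!×1!) = 5040/4 = 1260

1260


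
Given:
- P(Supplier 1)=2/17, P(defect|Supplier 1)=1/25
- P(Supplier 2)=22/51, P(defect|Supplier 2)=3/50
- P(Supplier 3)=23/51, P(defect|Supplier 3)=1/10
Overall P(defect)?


P(B) = Σ P(B|Aᵢ)×P(Aᵢ)
  1/25×2/17 = 2/425
  3/50×22/51 = 11/425
  1/10×23/51 = 23/510
Sum = 193/2550

P(defect) = 193/2550 ≈ 7.57%


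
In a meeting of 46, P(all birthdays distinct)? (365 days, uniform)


P(all different) = Π(365-i)/365 for i=0..45
= (365/365)×(364/365)×...×(320/365)
= 0.051747

P ≈ 0.0517 ≈ 5.17%


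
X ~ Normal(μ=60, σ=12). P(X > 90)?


z = (90-60)/12 = 2.5
P(X > 90) = 1 - P(Z ≤ 2.5) = 1 - 0.9938 = 0.0062

P(X > 90) ≈ 0.0062


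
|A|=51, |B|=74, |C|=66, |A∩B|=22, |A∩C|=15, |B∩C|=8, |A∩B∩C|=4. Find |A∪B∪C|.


|A∪B∪C| = 51+74+66-22-15-8+4 = 150

|A∪B∪C| = 150


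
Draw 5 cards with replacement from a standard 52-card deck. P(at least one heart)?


P(not a heart) = 39/52 = 3/4
P(none in 5 draws) = (3/4)^5 = 243/1024
P(≥1 heart) = 1 - 243/1024 = 781/1024

P = 781/1024 ≈ 76.27%


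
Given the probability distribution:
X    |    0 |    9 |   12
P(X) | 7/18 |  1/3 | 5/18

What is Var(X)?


E[X] = 19/3
E[X²] = 67
Var(X) = E[X²] - (E[X])² = 67 - 361/9 = 242/9

Var(X) = 242/9 ≈ 26.8889


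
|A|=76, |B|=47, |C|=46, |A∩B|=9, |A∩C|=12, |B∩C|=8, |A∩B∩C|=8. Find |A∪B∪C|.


|A∪B∪C| = 76+47+46-9-12-8+8 = 148

|A∪B∪C| = 148


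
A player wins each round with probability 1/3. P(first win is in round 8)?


Geometric: P(X=8) = (1-p)^(k-1)×p = (2/3)^7×1/3 = 128/6561

P(X=8) = 128/6561 ≈ 1.95%


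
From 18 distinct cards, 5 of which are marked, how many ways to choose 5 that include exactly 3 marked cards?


Choose 3 of the 5 marked cards and 2 of the other 13 cards:
C(5,3)×C(13,2) = 10×78 = 780

780


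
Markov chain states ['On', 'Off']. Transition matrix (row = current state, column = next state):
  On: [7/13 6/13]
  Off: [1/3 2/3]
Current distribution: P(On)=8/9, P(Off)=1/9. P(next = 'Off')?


P(next=Off) = Σᵢ P(now=i)×P(i→Off)
= 8/9×6/13 + 1/9×2/3
= 16/39 + 2/27 = 170/351

P = 170/351 ≈ 0.4843


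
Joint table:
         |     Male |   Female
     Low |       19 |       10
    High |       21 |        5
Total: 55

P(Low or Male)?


P(Low∨Male) = P(Low) + P(Male) - P(Low∧Male)
= (29 + 40 - 19)/55 = 50/55 = 10/11

P = 10/11 ≈ 90.91%


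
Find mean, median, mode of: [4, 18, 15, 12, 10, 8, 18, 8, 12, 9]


Sorted: [4, 8, 8, 9, 10, 12, 12, 15, 18, 18]
Mean = 114/10 = 57/5
Median = 11
Freq: {4: 1, 18: 2, 15: 1, 12: 2, 10: 1, 8: 2, 9: 1}
Mode: [8, 12, 18]

Mean=57/5, Median=11, Mode=[8, 12, 18]


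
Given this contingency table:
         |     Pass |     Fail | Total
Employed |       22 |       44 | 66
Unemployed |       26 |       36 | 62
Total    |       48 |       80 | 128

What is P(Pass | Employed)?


P(Pass | Employed) = 22/(22+44) = 22/66 = 1/3

P(Pass|Employed) = 1/3 ≈ 33.33%


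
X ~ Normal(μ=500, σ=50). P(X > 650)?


z = (650-500)/50 = 3.0
P(X > 650) = 1 - P(Z ≤ 3.0) = 1 - 0.9987 = 0.0013

P(X > 650) ≈ 0.0013


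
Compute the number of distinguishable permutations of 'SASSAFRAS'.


Letters: 9, freq: {'S': 4, 'A': 3, 'F': 1, 'R': 1}
9!/(4!×3!×1!×1!) = 362880/144 = 2520

2520


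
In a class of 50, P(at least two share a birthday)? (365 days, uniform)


P(all different) = Π(365-i)/365 for i=0..49
= 0.029626
P(match) = 1 - 0.029626 = 0.970374

P ≈ 0.9704 ≈ 97.04%


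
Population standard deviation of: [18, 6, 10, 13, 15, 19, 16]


Mean = 97/7
  (18-97/7)²=841/49
  (6-97/7)²=3025/49
  (10-97/7)²=729/49
  (13-97/7)²=36/49
  (15-97/7)²=64/49
  (19-97/7)²=1296/49
  (16-97/7)²=225/49
Σ(x-μ)² = 888/7
σ² = (888/7)/7 = 888/49

σ = √(888/49) ≈ 4.2570


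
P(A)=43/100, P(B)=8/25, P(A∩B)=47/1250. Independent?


P(A)×P(B) = 86/625
P(A∩B) = 47/1250
Not equal → NOT independent

No, not independent


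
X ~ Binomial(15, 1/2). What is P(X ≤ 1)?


P(X ≤ 1) = Σ P(X=i) for i=0..1
P(X=0) = 1/32768
P(X=1) = 15/32768
Sum = 1/2048

P(X ≤ 1) = 1/2048 ≈ 0.05%


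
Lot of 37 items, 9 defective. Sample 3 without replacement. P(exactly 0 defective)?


Hypergeometric: C(9,0)×C(28,3)/C(37,3)
= 1×3276/7770 = 78/185

P(X=0) = 78/185 ≈ 42.16%


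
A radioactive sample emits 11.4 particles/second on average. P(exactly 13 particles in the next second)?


Poisson(λ=11.4): P(X=13) = e^(-λ)×λ^k/k!
= e^(-11.4) × 11.4^13 / 13!
≈ 1.119548484e-05 × 5.4924114946e+13 / 6227020800 ≈ 0.098747

P(X=13) ≈ 0.098747 ≈ 9.87%


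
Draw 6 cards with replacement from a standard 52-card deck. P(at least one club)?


P(not a club) = 39/52 = 3/4
P(none in 6 draws) = (3/4)^6 = 729/4096
P(≥1 club) = 1 - 729/4096 = 3367/4096

P = 3367/4096 ≈ 82.20%


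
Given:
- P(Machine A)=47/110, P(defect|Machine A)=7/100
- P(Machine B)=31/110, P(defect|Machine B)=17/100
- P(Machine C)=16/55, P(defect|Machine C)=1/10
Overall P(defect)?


P(B) = Σ P(B|Aᵢ)×P(Aᵢ)
  7/100×47/110 = 329/11000
  17/100×31/110 = 527/11000
  1/10×16/55 = 8/275
Sum = 147/1375

P(defect) = 147/1375 ≈ 10.69%


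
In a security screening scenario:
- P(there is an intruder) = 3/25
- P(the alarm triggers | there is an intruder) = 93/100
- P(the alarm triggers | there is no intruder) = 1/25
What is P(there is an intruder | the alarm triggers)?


Using Bayes' theorem:
P(A|B) = P(B|A)·P(A) / P(B)

P(the alarm triggers) = 93/100 × 3/25 + 1/25 × 22/25
= 279/2500 + 22/625 = 367/2500

P(there is an intruder|the alarm triggers) = (279/2500) / (367/2500) = 279/367

P(there is an intruder|the alarm triggers) = 279/367 ≈ 76.02%


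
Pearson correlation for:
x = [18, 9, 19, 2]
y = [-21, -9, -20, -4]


n=4, Σx=48, Σy=-54, Σxy=-847, Σx²=770, Σy²=938
r = (4×(-847) - 48×(-54))/√((4×770 - 48²)(4×938 - (-54)²))
= -796/√(776×836) = -796/√648736 ≈ -796/805.4415 ≈ -0.9883

r ≈ -0.9883


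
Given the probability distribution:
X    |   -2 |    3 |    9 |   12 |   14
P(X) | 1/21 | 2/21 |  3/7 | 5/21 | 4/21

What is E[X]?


E[X] = Σ x·P(X=x)
= (-2)×(1/21) + (3)×(2/21) + (9)×(3/7) + (12)×(5/21) + (14)×(4/21)
= 67/7

E[X] = 67/7


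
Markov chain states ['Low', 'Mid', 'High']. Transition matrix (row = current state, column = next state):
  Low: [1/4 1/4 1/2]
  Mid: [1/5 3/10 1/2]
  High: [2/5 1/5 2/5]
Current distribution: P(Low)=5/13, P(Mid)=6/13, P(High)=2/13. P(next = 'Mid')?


P(next=Mid) = Σᵢ P(now=i)×P(i→Mid)
= 5/13×1/4 + 6/13×3/10 + 2/13×1/5
= 5/52 + 9/65 + 2/65 = 69/260

P = 69/260 ≈ 0.2654


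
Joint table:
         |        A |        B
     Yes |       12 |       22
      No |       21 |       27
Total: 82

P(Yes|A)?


P(Yes|A) = 12/(12+21) = 12/33 = 4/11

P = 4/11 ≈ 36.36%


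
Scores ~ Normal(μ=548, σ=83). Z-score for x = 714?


z = (x - μ)/σ = (714 - 548)/83 = 2.0

z = 2.0


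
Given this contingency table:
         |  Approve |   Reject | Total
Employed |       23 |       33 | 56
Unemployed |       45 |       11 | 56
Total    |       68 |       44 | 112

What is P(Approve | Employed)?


P(Approve | Employed) = 23/(23+33) = 23/56

P(Approve|Employed) = 23/56 ≈ 41.07%


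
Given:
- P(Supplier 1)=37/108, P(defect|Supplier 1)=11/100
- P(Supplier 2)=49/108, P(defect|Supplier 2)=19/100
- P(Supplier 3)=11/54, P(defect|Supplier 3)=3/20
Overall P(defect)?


P(B) = Σ P(B|Aᵢ)×P(Aᵢ)
  11/100×37/108 = 407/10800
  19/100×49/108 = 931/10800
  3/20×11/54 = 11/360
Sum = 139/900

P(defect) = 139/900 ≈ 15.44%


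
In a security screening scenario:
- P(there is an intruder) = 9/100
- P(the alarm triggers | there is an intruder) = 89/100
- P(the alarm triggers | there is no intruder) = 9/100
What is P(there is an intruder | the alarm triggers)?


Using Bayes' theorem:
P(A|B) = P(B|A)·P(A) / P(B)

P(the alarm triggers) = 89/100 × 9/100 + 9/100 × 91/100
= 801/10000 + 819/10000 = 81/500

P(there is an intruder|the alarm triggers) = (801/10000) / (81/500) = 89/180

P(there is an intruder|the alarm triggers) = 89/180 ≈ 49.44%


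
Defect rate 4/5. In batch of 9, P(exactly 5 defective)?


Binomial: P(X=5) = C(9,5)×p^5×(1-p)^4
= 126 × 1024/3125 × 1/625 = 129024/1953125

P(X=5) = 129024/1953125 ≈ 6.61%


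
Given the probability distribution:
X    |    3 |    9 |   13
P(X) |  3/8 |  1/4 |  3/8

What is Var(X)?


E[X] = 33/4
E[X²] = 87
Var(X) = E[X²] - (E[X])² = 87 - 1089/16 = 303/16

Var(X) = 303/16 ≈ 18.9375


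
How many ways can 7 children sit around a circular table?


Circular arrangements of 7 distinct objects: fix one position to break rotational symmetry.
(n-1)! = 6! = 720

720


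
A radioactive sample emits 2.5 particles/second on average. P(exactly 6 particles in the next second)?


Poisson(λ=2.5): P(X=6) = e^(-λ)×λ^k/k!
= e^(-2.5) × 2.5^6 / 6!
≈ 0.08208499862 × 244.140625 / 720 ≈ 0.027834

P(X=6) ≈ 0.027834 ≈ 2.78%


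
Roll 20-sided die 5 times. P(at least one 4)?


P(no 4)^5 = (19/20)^5 = 2476099/3200000
P(≥1) = 1 - 2476099/3200000 = 723901/3200000

P = 723901/3200000 ≈ 22.62%


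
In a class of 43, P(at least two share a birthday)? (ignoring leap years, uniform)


P(all different) = Π(365-i)/365 for i=0..42
= 0.076077
P(match) = 1 - 0.076077 = 0.923923

P ≈ 0.9239 ≈ 92.39%
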